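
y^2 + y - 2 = (y - 1)*(y + 2)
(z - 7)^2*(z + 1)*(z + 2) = z^4 - 11*z^3 + 9*z^2 + 119*z + 98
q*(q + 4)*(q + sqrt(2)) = q^3 + sqrt(2)*q^2 + 4*q^2 + 4*sqrt(2)*q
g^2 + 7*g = g*(g + 7)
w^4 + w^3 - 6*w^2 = w^2*(w - 2)*(w + 3)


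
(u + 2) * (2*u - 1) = 2*u^2 + 3*u - 2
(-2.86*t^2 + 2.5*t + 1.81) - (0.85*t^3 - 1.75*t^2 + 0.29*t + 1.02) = -0.85*t^3 - 1.11*t^2 + 2.21*t + 0.79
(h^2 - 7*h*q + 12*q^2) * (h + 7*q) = h^3 - 37*h*q^2 + 84*q^3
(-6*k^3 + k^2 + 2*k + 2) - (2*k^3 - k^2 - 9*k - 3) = -8*k^3 + 2*k^2 + 11*k + 5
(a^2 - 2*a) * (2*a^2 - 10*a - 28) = 2*a^4 - 14*a^3 - 8*a^2 + 56*a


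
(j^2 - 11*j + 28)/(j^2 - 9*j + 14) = (j - 4)/(j - 2)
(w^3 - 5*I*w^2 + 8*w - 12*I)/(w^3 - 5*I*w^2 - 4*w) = (w^2 - 4*I*w + 12)/(w*(w - 4*I))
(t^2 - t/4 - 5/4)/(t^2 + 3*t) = (4*t^2 - t - 5)/(4*t*(t + 3))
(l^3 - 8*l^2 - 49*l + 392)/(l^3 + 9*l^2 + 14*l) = (l^2 - 15*l + 56)/(l*(l + 2))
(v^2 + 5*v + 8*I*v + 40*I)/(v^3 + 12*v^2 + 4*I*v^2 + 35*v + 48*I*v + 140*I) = (v + 8*I)/(v^2 + v*(7 + 4*I) + 28*I)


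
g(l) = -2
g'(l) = 0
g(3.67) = -2.00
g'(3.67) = 0.00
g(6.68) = -2.00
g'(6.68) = 0.00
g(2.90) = -2.00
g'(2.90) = 0.00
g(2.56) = -2.00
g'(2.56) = 0.00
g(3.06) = -2.00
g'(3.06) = 0.00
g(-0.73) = -2.00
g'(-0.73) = 0.00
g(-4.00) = -2.00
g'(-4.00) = 0.00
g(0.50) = -2.00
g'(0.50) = 0.00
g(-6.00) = -2.00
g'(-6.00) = 0.00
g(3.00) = -2.00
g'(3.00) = 0.00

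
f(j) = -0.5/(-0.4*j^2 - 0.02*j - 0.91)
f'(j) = -0.5*(0.8*j + 0.02)/(-0.4*j^2 - 0.02*j - 0.91)^2 = (-0.4*j - 0.01)/(0.4*j^2 + 0.02*j + 0.91)^2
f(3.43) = 0.09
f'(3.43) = -0.04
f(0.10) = 0.55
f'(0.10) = -0.06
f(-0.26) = 0.54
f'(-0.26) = 0.11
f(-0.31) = 0.53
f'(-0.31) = 0.13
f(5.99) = 0.03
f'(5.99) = -0.01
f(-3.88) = 0.07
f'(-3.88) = 0.03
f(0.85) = 0.41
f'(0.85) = -0.24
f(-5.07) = 0.05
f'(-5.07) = 0.02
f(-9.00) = 0.02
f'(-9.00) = 0.00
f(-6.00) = 0.03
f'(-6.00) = 0.01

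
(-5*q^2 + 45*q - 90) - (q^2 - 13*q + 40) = -6*q^2 + 58*q - 130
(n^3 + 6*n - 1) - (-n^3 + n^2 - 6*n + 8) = 2*n^3 - n^2 + 12*n - 9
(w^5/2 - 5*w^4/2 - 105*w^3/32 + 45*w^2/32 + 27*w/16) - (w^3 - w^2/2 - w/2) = w^5/2 - 5*w^4/2 - 137*w^3/32 + 61*w^2/32 + 35*w/16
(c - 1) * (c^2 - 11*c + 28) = c^3 - 12*c^2 + 39*c - 28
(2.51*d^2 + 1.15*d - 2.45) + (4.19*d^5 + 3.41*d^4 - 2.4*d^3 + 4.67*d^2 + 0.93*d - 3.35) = 4.19*d^5 + 3.41*d^4 - 2.4*d^3 + 7.18*d^2 + 2.08*d - 5.8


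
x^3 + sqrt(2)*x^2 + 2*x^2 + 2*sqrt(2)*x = x*(x + 2)*(x + sqrt(2))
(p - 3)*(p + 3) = p^2 - 9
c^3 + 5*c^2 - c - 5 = (c - 1)*(c + 1)*(c + 5)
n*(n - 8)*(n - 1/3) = n^3 - 25*n^2/3 + 8*n/3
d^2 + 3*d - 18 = (d - 3)*(d + 6)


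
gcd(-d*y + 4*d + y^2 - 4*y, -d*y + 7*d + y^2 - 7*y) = -d + y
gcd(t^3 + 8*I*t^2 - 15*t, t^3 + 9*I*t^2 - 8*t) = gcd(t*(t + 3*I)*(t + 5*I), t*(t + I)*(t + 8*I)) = t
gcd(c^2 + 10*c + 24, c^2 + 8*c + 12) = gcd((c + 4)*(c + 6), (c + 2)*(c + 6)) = c + 6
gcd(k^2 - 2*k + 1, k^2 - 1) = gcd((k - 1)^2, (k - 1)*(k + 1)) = k - 1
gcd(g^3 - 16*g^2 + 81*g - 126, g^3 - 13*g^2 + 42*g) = g^2 - 13*g + 42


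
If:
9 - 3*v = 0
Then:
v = 3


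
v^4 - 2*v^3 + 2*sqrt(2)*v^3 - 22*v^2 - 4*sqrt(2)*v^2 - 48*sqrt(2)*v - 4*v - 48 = (v - 6)*(v + 4)*(v + sqrt(2))^2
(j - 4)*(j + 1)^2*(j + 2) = j^4 - 11*j^2 - 18*j - 8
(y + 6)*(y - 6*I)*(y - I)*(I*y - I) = I*y^4 + 7*y^3 + 5*I*y^3 + 35*y^2 - 12*I*y^2 - 42*y - 30*I*y + 36*I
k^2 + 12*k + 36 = (k + 6)^2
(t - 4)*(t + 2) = t^2 - 2*t - 8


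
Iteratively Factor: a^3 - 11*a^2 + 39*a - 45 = (a - 5)*(a^2 - 6*a + 9) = (a - 5)*(a - 3)*(a - 3)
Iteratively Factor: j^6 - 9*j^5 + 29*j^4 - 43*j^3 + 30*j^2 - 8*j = (j - 4)*(j^5 - 5*j^4 + 9*j^3 - 7*j^2 + 2*j) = (j - 4)*(j - 2)*(j^4 - 3*j^3 + 3*j^2 - j) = (j - 4)*(j - 2)*(j - 1)*(j^3 - 2*j^2 + j) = j*(j - 4)*(j - 2)*(j - 1)*(j^2 - 2*j + 1) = j*(j - 4)*(j - 2)*(j - 1)^2*(j - 1)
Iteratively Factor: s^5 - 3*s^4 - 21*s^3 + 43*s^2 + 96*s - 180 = (s + 3)*(s^4 - 6*s^3 - 3*s^2 + 52*s - 60) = (s - 2)*(s + 3)*(s^3 - 4*s^2 - 11*s + 30) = (s - 2)*(s + 3)^2*(s^2 - 7*s + 10) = (s - 2)^2*(s + 3)^2*(s - 5)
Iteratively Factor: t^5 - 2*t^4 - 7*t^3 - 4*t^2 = (t + 1)*(t^4 - 3*t^3 - 4*t^2) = t*(t + 1)*(t^3 - 3*t^2 - 4*t) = t^2*(t + 1)*(t^2 - 3*t - 4) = t^2*(t + 1)^2*(t - 4)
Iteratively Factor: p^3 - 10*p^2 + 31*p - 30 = (p - 3)*(p^2 - 7*p + 10) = (p - 3)*(p - 2)*(p - 5)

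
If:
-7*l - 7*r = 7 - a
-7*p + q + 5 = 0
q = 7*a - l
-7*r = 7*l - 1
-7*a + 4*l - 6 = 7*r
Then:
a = 8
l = 63/11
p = 608/77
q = 553/11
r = -430/77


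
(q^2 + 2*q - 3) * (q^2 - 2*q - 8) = q^4 - 15*q^2 - 10*q + 24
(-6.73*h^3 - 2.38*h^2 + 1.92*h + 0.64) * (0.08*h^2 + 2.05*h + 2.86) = -0.5384*h^5 - 13.9869*h^4 - 23.9732*h^3 - 2.8196*h^2 + 6.8032*h + 1.8304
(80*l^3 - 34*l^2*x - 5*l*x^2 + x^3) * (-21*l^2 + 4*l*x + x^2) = -1680*l^5 + 1034*l^4*x + 49*l^3*x^2 - 75*l^2*x^3 - l*x^4 + x^5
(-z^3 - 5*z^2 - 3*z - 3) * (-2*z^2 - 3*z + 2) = 2*z^5 + 13*z^4 + 19*z^3 + 5*z^2 + 3*z - 6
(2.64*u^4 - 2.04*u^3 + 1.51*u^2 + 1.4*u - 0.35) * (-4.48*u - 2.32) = -11.8272*u^5 + 3.0144*u^4 - 2.032*u^3 - 9.7752*u^2 - 1.68*u + 0.812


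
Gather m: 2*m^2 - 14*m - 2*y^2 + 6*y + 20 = 2*m^2 - 14*m - 2*y^2 + 6*y + 20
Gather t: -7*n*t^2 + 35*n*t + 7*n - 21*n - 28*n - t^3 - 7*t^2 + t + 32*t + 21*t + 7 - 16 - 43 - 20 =-42*n - t^3 + t^2*(-7*n - 7) + t*(35*n + 54) - 72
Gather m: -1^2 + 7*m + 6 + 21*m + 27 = 28*m + 32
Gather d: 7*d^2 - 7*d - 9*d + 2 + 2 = 7*d^2 - 16*d + 4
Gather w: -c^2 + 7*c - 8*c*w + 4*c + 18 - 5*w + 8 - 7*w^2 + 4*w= -c^2 + 11*c - 7*w^2 + w*(-8*c - 1) + 26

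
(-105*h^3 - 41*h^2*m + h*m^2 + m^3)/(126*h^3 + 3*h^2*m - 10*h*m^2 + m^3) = (-5*h - m)/(6*h - m)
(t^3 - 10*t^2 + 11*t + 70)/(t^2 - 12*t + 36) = (t^3 - 10*t^2 + 11*t + 70)/(t^2 - 12*t + 36)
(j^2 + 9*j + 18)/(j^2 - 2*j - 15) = (j + 6)/(j - 5)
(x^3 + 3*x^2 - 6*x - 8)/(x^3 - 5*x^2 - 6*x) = (x^2 + 2*x - 8)/(x*(x - 6))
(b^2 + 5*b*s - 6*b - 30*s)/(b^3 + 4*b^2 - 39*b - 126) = (b + 5*s)/(b^2 + 10*b + 21)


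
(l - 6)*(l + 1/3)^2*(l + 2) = l^4 - 10*l^3/3 - 131*l^2/9 - 76*l/9 - 4/3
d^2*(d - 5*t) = d^3 - 5*d^2*t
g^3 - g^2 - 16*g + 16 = (g - 4)*(g - 1)*(g + 4)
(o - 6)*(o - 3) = o^2 - 9*o + 18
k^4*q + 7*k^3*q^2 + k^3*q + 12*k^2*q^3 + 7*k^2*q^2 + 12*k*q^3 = k*(k + 3*q)*(k + 4*q)*(k*q + q)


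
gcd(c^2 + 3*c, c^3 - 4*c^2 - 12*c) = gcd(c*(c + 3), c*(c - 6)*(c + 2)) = c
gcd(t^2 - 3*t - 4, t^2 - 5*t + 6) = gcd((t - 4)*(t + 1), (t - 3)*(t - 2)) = 1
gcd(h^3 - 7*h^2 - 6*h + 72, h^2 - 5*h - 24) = h + 3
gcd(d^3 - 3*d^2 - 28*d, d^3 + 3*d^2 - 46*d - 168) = d^2 - 3*d - 28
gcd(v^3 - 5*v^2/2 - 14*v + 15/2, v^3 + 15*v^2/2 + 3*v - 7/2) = v - 1/2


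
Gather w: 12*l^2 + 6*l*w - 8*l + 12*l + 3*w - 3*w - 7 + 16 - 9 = 12*l^2 + 6*l*w + 4*l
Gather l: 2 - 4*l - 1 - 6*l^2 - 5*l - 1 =-6*l^2 - 9*l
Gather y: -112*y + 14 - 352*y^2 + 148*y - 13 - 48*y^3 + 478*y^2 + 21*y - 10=-48*y^3 + 126*y^2 + 57*y - 9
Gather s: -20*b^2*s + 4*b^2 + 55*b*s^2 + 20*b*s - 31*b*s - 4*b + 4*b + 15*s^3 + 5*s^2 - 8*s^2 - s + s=4*b^2 + 15*s^3 + s^2*(55*b - 3) + s*(-20*b^2 - 11*b)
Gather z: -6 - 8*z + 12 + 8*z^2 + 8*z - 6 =8*z^2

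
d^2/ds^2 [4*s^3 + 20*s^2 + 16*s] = 24*s + 40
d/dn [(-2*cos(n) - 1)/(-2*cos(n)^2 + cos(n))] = 2*(2*sin(2*n) + sin(3*n))/((2*cos(n) - 1)^2*(cos(2*n) + 1))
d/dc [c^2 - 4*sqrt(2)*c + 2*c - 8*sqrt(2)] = 2*c - 4*sqrt(2) + 2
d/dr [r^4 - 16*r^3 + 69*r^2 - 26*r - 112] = 4*r^3 - 48*r^2 + 138*r - 26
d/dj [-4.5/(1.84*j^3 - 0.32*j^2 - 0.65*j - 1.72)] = (24.84*j^2 - 2.88*j - 2.925)/(-1.84*j^3 + 0.32*j^2 + 0.65*j + 1.72)^2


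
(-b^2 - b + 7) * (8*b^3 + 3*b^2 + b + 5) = -8*b^5 - 11*b^4 + 52*b^3 + 15*b^2 + 2*b + 35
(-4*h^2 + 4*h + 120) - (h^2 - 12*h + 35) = -5*h^2 + 16*h + 85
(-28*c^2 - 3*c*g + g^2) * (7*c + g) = -196*c^3 - 49*c^2*g + 4*c*g^2 + g^3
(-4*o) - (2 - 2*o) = -2*o - 2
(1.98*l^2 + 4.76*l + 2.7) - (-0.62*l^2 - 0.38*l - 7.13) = 2.6*l^2 + 5.14*l + 9.83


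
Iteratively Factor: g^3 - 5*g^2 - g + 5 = (g + 1)*(g^2 - 6*g + 5) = (g - 1)*(g + 1)*(g - 5)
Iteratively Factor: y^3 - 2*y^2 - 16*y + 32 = (y - 2)*(y^2 - 16) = (y - 2)*(y + 4)*(y - 4)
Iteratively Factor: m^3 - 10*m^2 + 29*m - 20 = (m - 4)*(m^2 - 6*m + 5) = (m - 5)*(m - 4)*(m - 1)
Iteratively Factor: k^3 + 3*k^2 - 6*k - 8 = (k + 1)*(k^2 + 2*k - 8) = (k - 2)*(k + 1)*(k + 4)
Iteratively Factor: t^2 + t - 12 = (t + 4)*(t - 3)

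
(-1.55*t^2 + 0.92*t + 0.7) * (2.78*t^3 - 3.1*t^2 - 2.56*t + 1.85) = -4.309*t^5 + 7.3626*t^4 + 3.062*t^3 - 7.3927*t^2 - 0.0899999999999996*t + 1.295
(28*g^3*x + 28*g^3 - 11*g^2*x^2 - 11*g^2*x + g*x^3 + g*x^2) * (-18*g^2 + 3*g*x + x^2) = -504*g^5*x - 504*g^5 + 282*g^4*x^2 + 282*g^4*x - 23*g^3*x^3 - 23*g^3*x^2 - 8*g^2*x^4 - 8*g^2*x^3 + g*x^5 + g*x^4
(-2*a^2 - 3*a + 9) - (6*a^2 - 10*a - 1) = -8*a^2 + 7*a + 10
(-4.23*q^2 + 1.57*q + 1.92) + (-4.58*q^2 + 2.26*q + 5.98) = -8.81*q^2 + 3.83*q + 7.9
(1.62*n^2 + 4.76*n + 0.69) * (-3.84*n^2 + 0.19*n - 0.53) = -6.2208*n^4 - 17.9706*n^3 - 2.6038*n^2 - 2.3917*n - 0.3657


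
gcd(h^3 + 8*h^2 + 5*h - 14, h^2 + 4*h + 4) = h + 2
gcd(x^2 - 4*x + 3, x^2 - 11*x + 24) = x - 3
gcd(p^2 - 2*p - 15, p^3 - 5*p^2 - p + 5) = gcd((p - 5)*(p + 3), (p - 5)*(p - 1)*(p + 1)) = p - 5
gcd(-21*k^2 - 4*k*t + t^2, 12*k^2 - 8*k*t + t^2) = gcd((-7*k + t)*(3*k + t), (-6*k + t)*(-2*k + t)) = 1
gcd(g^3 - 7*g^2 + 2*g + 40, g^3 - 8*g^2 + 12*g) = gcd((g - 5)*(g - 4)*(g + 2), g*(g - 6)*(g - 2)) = 1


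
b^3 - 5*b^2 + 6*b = b*(b - 3)*(b - 2)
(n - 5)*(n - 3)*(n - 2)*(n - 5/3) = n^4 - 35*n^3/3 + 143*n^2/3 - 245*n/3 + 50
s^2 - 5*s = s*(s - 5)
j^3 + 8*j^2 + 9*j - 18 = (j - 1)*(j + 3)*(j + 6)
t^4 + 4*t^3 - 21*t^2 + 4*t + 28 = (t - 2)^2*(t + 1)*(t + 7)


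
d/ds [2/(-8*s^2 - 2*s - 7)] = 4*(8*s + 1)/(8*s^2 + 2*s + 7)^2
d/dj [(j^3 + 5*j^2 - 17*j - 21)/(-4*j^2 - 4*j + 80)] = (-j^4 - 2*j^3 + 38*j^2 + 158*j - 361)/(4*(j^4 + 2*j^3 - 39*j^2 - 40*j + 400))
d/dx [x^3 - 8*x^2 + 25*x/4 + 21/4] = 3*x^2 - 16*x + 25/4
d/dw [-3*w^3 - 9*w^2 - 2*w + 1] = -9*w^2 - 18*w - 2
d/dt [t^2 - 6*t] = 2*t - 6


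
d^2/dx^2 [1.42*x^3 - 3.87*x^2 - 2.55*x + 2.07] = 8.52*x - 7.74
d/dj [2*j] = 2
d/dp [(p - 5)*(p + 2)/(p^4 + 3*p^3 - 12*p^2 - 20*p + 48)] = 2*(-p^4 + p^3 + 31*p^2 + 79*p + 86)/(p^7 + 8*p^6 + p^5 - 110*p^4 - 100*p^3 + 568*p^2 + 384*p - 1152)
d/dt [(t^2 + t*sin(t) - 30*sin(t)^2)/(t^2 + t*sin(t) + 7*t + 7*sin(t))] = (-(t^2 + t*sin(t) - 30*sin(t)^2)*(t*cos(t) + 2*t + sin(t) + 7*cos(t) + 7) + (t^2 + t*sin(t) + 7*t + 7*sin(t))*(t*cos(t) + 2*t + sin(t) - 30*sin(2*t)))/((t + 7)^2*(t + sin(t))^2)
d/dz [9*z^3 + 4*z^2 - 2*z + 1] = 27*z^2 + 8*z - 2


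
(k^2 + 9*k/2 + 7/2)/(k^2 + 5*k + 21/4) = 2*(k + 1)/(2*k + 3)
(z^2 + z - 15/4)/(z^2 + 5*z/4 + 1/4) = (4*z^2 + 4*z - 15)/(4*z^2 + 5*z + 1)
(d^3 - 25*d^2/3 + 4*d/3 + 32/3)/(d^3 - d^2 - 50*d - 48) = (d - 4/3)/(d + 6)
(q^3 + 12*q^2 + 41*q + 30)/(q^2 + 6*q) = q + 6 + 5/q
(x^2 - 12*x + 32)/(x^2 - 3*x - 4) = (x - 8)/(x + 1)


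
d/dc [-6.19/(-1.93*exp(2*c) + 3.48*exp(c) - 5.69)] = (21.5412 - 23.8934*exp(c))*exp(c)/(1.93*exp(2*c) - 3.48*exp(c) + 5.69)^2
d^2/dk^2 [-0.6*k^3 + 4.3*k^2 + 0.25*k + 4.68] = 8.6 - 3.6*k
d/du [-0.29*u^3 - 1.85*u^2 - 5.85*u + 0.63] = -0.87*u^2 - 3.7*u - 5.85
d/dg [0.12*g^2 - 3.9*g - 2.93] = 0.24*g - 3.9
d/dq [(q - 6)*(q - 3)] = 2*q - 9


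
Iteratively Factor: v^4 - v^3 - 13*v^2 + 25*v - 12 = (v - 1)*(v^3 - 13*v + 12) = (v - 1)*(v + 4)*(v^2 - 4*v + 3) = (v - 3)*(v - 1)*(v + 4)*(v - 1)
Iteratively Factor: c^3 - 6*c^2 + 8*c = (c - 2)*(c^2 - 4*c) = (c - 4)*(c - 2)*(c)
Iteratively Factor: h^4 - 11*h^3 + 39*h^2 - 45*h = (h)*(h^3 - 11*h^2 + 39*h - 45) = h*(h - 5)*(h^2 - 6*h + 9) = h*(h - 5)*(h - 3)*(h - 3)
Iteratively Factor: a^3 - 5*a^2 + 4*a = (a)*(a^2 - 5*a + 4) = a*(a - 1)*(a - 4)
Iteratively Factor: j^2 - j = (j - 1)*(j)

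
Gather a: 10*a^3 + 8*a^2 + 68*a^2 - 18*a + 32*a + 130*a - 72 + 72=10*a^3 + 76*a^2 + 144*a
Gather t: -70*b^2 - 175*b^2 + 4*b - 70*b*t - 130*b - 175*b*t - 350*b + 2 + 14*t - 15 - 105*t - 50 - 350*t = -245*b^2 - 476*b + t*(-245*b - 441) - 63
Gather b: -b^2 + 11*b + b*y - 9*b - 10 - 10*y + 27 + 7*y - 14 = -b^2 + b*(y + 2) - 3*y + 3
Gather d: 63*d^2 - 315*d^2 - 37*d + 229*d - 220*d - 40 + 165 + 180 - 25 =-252*d^2 - 28*d + 280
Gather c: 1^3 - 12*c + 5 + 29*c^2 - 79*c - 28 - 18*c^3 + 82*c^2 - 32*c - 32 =-18*c^3 + 111*c^2 - 123*c - 54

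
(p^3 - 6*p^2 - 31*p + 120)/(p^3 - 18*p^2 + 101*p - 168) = (p + 5)/(p - 7)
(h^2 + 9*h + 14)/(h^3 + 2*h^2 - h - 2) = (h + 7)/(h^2 - 1)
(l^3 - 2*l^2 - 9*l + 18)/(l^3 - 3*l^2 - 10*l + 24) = (l - 3)/(l - 4)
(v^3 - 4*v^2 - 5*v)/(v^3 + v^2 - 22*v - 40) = v*(v + 1)/(v^2 + 6*v + 8)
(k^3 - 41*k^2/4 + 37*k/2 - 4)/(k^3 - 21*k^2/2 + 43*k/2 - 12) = (4*k^2 - 9*k + 2)/(2*(2*k^2 - 5*k + 3))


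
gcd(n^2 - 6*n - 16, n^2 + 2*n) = n + 2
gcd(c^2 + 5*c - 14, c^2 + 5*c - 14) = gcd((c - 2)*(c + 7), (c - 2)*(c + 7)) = c^2 + 5*c - 14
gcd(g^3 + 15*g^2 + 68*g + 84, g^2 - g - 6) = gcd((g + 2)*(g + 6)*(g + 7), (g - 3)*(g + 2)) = g + 2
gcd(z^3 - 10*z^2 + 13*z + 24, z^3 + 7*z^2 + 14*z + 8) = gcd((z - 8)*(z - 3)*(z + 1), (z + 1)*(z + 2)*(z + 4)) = z + 1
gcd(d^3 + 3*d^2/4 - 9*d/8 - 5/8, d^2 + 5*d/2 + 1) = d + 1/2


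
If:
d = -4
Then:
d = -4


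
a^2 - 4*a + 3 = (a - 3)*(a - 1)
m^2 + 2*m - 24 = (m - 4)*(m + 6)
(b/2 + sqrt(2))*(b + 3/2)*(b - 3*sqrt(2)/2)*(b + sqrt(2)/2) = b^4/2 + sqrt(2)*b^3/2 + 3*b^3/4 - 11*b^2/4 + 3*sqrt(2)*b^2/4 - 33*b/8 - 3*sqrt(2)*b/2 - 9*sqrt(2)/4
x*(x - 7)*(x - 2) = x^3 - 9*x^2 + 14*x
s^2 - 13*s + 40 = (s - 8)*(s - 5)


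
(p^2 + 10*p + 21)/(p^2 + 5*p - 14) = (p + 3)/(p - 2)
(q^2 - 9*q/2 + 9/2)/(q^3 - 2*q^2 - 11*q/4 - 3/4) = 2*(2*q - 3)/(4*q^2 + 4*q + 1)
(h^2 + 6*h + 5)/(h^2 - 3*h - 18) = (h^2 + 6*h + 5)/(h^2 - 3*h - 18)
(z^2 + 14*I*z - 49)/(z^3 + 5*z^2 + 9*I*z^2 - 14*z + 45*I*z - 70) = (z + 7*I)/(z^2 + z*(5 + 2*I) + 10*I)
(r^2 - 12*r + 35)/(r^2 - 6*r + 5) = (r - 7)/(r - 1)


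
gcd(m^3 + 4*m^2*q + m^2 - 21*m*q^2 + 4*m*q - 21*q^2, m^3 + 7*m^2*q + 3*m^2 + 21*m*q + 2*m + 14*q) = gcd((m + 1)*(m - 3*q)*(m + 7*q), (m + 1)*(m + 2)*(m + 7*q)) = m^2 + 7*m*q + m + 7*q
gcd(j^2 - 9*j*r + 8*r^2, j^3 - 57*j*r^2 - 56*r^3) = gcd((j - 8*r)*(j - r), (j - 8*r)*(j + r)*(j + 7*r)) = -j + 8*r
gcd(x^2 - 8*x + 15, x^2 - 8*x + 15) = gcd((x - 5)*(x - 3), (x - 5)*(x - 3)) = x^2 - 8*x + 15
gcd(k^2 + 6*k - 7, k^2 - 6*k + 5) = k - 1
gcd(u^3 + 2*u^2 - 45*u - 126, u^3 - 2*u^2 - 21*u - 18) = u + 3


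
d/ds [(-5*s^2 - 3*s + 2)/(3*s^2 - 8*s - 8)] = (49*s^2 + 68*s + 40)/(9*s^4 - 48*s^3 + 16*s^2 + 128*s + 64)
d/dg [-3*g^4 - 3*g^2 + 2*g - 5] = -12*g^3 - 6*g + 2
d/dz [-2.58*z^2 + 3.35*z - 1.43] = 3.35 - 5.16*z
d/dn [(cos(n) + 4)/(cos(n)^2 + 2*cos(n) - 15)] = (cos(n)^2 + 8*cos(n) + 23)*sin(n)/(cos(n)^2 + 2*cos(n) - 15)^2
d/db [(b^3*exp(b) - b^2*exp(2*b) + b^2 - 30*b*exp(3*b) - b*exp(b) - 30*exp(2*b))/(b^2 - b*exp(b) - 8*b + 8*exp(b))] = ((b^2 - b*exp(b) - 8*b + 8*exp(b))*(b^3*exp(b) - 2*b^2*exp(2*b) + 3*b^2*exp(b) - 90*b*exp(3*b) - 2*b*exp(2*b) - b*exp(b) + 2*b - 30*exp(3*b) - 60*exp(2*b) - exp(b)) - (b*exp(b) - 2*b - 7*exp(b) + 8)*(-b^3*exp(b) + b^2*exp(2*b) - b^2 + 30*b*exp(3*b) + b*exp(b) + 30*exp(2*b)))/(b^2 - b*exp(b) - 8*b + 8*exp(b))^2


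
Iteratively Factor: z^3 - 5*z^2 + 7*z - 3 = (z - 3)*(z^2 - 2*z + 1) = (z - 3)*(z - 1)*(z - 1)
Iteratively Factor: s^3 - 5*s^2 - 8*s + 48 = (s - 4)*(s^2 - s - 12) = (s - 4)^2*(s + 3)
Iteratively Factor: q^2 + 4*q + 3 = (q + 1)*(q + 3)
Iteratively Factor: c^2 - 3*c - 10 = (c + 2)*(c - 5)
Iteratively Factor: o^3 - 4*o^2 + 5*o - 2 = (o - 2)*(o^2 - 2*o + 1) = (o - 2)*(o - 1)*(o - 1)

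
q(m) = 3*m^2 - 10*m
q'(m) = 6*m - 10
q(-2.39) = 41.04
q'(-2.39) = -24.34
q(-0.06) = 0.61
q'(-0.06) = -10.36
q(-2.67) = 48.09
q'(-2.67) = -26.02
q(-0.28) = 3.04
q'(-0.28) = -11.68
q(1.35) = -8.03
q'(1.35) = -1.90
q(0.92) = -6.66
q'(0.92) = -4.48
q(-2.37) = 40.55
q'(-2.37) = -24.22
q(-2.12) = 34.68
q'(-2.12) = -22.72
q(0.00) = 0.00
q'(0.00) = -10.00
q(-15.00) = 825.00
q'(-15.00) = -100.00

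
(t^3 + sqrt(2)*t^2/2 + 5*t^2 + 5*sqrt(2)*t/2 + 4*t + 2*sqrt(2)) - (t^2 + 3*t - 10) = t^3 + sqrt(2)*t^2/2 + 4*t^2 + t + 5*sqrt(2)*t/2 + 2*sqrt(2) + 10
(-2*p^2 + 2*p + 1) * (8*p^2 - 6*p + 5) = -16*p^4 + 28*p^3 - 14*p^2 + 4*p + 5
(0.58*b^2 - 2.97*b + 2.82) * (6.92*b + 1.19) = 4.0136*b^3 - 19.8622*b^2 + 15.9801*b + 3.3558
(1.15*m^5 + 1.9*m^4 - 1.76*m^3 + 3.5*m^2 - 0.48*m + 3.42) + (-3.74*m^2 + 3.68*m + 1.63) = 1.15*m^5 + 1.9*m^4 - 1.76*m^3 - 0.24*m^2 + 3.2*m + 5.05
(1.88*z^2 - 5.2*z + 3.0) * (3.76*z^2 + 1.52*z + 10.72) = 7.0688*z^4 - 16.6944*z^3 + 23.5296*z^2 - 51.184*z + 32.16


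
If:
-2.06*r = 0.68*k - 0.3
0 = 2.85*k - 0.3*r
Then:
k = 0.01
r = 0.14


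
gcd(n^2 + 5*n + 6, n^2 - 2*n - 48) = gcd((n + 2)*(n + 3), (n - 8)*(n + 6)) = 1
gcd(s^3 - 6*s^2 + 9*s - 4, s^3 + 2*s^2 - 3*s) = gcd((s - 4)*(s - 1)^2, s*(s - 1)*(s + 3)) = s - 1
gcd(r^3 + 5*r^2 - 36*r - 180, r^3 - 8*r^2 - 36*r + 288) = r^2 - 36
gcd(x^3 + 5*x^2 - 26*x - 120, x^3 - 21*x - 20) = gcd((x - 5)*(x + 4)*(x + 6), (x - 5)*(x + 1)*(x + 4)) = x^2 - x - 20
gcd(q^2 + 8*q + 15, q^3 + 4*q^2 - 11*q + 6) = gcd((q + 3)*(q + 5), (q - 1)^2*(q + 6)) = 1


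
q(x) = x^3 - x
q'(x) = 3*x^2 - 1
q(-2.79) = -18.93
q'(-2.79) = 22.35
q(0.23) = -0.22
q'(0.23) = -0.84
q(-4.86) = -109.93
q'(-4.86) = 69.86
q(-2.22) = -8.72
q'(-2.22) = 13.79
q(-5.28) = -141.92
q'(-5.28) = 82.64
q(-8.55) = -616.48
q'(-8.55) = 218.31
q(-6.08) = -218.68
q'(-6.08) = 109.90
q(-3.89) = -54.97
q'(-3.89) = 44.40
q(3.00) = 24.00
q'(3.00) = 26.00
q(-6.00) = -210.00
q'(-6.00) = 107.00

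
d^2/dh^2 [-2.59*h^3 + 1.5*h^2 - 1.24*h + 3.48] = 3.0 - 15.54*h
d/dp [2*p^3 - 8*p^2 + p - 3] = 6*p^2 - 16*p + 1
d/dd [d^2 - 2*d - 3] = 2*d - 2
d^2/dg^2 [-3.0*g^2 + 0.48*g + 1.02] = -6.00000000000000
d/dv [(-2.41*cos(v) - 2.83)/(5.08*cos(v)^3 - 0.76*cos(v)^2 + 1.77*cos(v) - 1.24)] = (-24.4856*cos(v)^3 - 41.2976*cos(v)^2 + 4.3016*cos(v) - 7.9975)*sin(v)/(25.8064*cos(v)^6 - 7.7216*cos(v)^5 + 18.5608*cos(v)^4 - 15.2888*cos(v)^3 + 5.0177*cos(v)^2 - 4.3896*cos(v) + 1.5376)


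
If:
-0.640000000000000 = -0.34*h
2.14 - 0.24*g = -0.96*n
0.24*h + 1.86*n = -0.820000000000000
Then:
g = 6.18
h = 1.88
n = -0.68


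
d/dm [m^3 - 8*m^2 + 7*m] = 3*m^2 - 16*m + 7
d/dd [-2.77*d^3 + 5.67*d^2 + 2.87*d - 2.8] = -8.31*d^2 + 11.34*d + 2.87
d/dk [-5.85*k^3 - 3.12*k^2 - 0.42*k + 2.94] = -17.55*k^2 - 6.24*k - 0.42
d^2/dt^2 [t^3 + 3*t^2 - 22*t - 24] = 6*t + 6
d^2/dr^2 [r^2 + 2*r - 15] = 2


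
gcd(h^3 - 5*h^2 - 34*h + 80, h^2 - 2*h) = h - 2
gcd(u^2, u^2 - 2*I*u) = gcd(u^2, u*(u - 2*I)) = u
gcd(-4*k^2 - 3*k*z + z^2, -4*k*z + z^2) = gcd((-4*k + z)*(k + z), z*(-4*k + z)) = -4*k + z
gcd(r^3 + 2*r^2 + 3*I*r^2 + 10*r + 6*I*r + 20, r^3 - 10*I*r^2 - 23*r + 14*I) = r - 2*I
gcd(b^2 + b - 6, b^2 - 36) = 1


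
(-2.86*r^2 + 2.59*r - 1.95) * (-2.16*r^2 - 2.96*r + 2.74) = 6.1776*r^4 + 2.8712*r^3 - 11.2908*r^2 + 12.8686*r - 5.343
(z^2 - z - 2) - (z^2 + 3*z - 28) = 26 - 4*z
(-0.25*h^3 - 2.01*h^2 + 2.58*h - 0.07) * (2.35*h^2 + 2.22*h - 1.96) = -0.5875*h^5 - 5.2785*h^4 + 2.0908*h^3 + 9.5027*h^2 - 5.2122*h + 0.1372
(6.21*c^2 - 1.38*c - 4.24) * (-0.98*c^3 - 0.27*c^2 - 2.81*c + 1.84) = -6.0858*c^5 - 0.3243*c^4 - 12.9223*c^3 + 16.449*c^2 + 9.3752*c - 7.8016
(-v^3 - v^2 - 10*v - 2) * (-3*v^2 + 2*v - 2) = 3*v^5 + v^4 + 30*v^3 - 12*v^2 + 16*v + 4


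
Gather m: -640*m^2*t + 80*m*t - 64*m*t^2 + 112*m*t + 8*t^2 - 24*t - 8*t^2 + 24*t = -640*m^2*t + m*(-64*t^2 + 192*t)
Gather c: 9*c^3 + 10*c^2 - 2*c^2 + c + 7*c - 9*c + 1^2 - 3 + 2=9*c^3 + 8*c^2 - c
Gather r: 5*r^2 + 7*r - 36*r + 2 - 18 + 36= 5*r^2 - 29*r + 20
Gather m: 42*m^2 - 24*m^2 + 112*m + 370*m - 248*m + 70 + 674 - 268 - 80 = 18*m^2 + 234*m + 396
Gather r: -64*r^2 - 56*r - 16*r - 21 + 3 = -64*r^2 - 72*r - 18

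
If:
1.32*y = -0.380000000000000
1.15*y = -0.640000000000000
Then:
No Solution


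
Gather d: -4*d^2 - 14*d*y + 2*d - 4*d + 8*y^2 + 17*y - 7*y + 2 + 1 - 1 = -4*d^2 + d*(-14*y - 2) + 8*y^2 + 10*y + 2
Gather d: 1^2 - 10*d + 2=3 - 10*d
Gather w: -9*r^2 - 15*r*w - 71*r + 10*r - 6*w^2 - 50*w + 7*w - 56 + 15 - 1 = -9*r^2 - 61*r - 6*w^2 + w*(-15*r - 43) - 42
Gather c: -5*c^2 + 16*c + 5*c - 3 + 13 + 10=-5*c^2 + 21*c + 20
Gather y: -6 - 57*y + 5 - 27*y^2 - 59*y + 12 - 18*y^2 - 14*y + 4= -45*y^2 - 130*y + 15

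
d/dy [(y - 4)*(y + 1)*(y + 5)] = 3*y^2 + 4*y - 19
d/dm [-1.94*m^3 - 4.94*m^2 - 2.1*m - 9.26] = -5.82*m^2 - 9.88*m - 2.1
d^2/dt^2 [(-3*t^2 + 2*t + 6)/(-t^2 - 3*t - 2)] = 2*(-11*t^3 - 36*t^2 - 42*t - 18)/(t^6 + 9*t^5 + 33*t^4 + 63*t^3 + 66*t^2 + 36*t + 8)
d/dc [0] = 0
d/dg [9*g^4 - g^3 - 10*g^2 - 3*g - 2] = 36*g^3 - 3*g^2 - 20*g - 3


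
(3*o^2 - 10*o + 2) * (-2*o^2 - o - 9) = -6*o^4 + 17*o^3 - 21*o^2 + 88*o - 18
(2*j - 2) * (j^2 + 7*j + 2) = 2*j^3 + 12*j^2 - 10*j - 4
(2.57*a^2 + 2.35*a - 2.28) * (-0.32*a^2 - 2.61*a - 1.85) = -0.8224*a^4 - 7.4597*a^3 - 10.1584*a^2 + 1.6033*a + 4.218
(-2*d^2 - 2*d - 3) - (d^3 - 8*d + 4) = -d^3 - 2*d^2 + 6*d - 7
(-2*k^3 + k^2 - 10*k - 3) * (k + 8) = -2*k^4 - 15*k^3 - 2*k^2 - 83*k - 24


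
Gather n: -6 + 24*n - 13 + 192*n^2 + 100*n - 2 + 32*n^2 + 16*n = 224*n^2 + 140*n - 21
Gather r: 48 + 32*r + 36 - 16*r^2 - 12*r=-16*r^2 + 20*r + 84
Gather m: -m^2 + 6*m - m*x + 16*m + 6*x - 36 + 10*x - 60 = -m^2 + m*(22 - x) + 16*x - 96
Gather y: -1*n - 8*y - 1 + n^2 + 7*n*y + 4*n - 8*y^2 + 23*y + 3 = n^2 + 3*n - 8*y^2 + y*(7*n + 15) + 2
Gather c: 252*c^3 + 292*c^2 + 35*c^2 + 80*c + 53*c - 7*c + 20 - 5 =252*c^3 + 327*c^2 + 126*c + 15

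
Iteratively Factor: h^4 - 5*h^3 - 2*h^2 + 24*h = (h - 3)*(h^3 - 2*h^2 - 8*h) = (h - 4)*(h - 3)*(h^2 + 2*h) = (h - 4)*(h - 3)*(h + 2)*(h)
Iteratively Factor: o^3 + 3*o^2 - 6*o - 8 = (o + 1)*(o^2 + 2*o - 8) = (o + 1)*(o + 4)*(o - 2)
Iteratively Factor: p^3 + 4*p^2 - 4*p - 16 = (p + 2)*(p^2 + 2*p - 8) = (p - 2)*(p + 2)*(p + 4)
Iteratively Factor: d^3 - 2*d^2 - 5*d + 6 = (d + 2)*(d^2 - 4*d + 3) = (d - 1)*(d + 2)*(d - 3)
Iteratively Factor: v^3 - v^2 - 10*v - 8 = (v + 2)*(v^2 - 3*v - 4) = (v + 1)*(v + 2)*(v - 4)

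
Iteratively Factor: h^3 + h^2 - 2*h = (h - 1)*(h^2 + 2*h) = h*(h - 1)*(h + 2)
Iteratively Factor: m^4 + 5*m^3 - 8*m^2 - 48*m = (m)*(m^3 + 5*m^2 - 8*m - 48) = m*(m - 3)*(m^2 + 8*m + 16) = m*(m - 3)*(m + 4)*(m + 4)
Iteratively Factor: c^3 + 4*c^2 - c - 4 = (c + 4)*(c^2 - 1) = (c + 1)*(c + 4)*(c - 1)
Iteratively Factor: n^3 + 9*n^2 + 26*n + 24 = (n + 3)*(n^2 + 6*n + 8) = (n + 3)*(n + 4)*(n + 2)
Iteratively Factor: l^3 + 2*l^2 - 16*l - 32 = (l + 2)*(l^2 - 16) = (l + 2)*(l + 4)*(l - 4)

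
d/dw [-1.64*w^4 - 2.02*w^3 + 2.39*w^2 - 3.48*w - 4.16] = -6.56*w^3 - 6.06*w^2 + 4.78*w - 3.48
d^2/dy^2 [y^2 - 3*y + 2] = 2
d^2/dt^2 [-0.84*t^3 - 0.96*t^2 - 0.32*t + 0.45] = -5.04*t - 1.92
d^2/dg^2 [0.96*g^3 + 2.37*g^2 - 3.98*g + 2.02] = 5.76*g + 4.74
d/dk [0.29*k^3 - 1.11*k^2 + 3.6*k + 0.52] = 0.87*k^2 - 2.22*k + 3.6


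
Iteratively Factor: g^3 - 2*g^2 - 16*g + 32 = (g + 4)*(g^2 - 6*g + 8) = (g - 4)*(g + 4)*(g - 2)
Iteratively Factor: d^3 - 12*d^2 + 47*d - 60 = (d - 4)*(d^2 - 8*d + 15) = (d - 4)*(d - 3)*(d - 5)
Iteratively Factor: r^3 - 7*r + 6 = (r - 1)*(r^2 + r - 6) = (r - 2)*(r - 1)*(r + 3)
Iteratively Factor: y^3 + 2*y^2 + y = (y)*(y^2 + 2*y + 1) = y*(y + 1)*(y + 1)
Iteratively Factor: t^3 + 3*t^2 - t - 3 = (t + 1)*(t^2 + 2*t - 3) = (t - 1)*(t + 1)*(t + 3)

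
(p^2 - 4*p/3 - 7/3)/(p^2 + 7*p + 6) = (p - 7/3)/(p + 6)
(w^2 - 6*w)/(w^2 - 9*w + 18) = w/(w - 3)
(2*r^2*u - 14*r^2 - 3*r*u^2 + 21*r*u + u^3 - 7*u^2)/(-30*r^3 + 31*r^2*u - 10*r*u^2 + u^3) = (-r*u + 7*r + u^2 - 7*u)/(15*r^2 - 8*r*u + u^2)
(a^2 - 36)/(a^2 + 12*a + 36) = (a - 6)/(a + 6)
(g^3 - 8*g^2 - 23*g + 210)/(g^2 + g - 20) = (g^2 - 13*g + 42)/(g - 4)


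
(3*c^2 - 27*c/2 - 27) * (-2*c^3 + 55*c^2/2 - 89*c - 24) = -6*c^5 + 219*c^4/2 - 2337*c^3/4 + 387*c^2 + 2727*c + 648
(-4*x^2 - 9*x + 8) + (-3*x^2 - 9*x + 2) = -7*x^2 - 18*x + 10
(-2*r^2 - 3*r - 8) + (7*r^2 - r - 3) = 5*r^2 - 4*r - 11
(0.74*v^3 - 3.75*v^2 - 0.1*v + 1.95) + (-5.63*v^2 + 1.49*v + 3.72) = 0.74*v^3 - 9.38*v^2 + 1.39*v + 5.67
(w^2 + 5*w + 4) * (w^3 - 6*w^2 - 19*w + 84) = w^5 - w^4 - 45*w^3 - 35*w^2 + 344*w + 336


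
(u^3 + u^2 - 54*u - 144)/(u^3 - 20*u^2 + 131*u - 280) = (u^2 + 9*u + 18)/(u^2 - 12*u + 35)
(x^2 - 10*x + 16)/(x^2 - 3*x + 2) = (x - 8)/(x - 1)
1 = 1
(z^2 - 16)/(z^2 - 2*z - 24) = (z - 4)/(z - 6)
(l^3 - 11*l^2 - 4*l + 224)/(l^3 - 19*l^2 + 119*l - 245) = (l^2 - 4*l - 32)/(l^2 - 12*l + 35)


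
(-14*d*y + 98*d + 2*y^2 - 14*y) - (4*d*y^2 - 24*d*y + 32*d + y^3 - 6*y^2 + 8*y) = -4*d*y^2 + 10*d*y + 66*d - y^3 + 8*y^2 - 22*y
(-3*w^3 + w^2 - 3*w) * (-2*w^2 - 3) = 6*w^5 - 2*w^4 + 15*w^3 - 3*w^2 + 9*w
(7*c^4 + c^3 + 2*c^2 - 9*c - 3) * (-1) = -7*c^4 - c^3 - 2*c^2 + 9*c + 3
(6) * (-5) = -30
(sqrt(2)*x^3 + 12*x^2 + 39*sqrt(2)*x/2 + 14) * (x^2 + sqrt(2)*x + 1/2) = sqrt(2)*x^5 + 14*x^4 + 32*sqrt(2)*x^3 + 59*x^2 + 95*sqrt(2)*x/4 + 7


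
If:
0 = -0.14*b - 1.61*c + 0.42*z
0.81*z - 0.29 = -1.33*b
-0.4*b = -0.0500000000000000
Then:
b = 0.12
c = 0.03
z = 0.15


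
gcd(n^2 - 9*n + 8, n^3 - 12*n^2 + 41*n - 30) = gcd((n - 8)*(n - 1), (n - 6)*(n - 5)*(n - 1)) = n - 1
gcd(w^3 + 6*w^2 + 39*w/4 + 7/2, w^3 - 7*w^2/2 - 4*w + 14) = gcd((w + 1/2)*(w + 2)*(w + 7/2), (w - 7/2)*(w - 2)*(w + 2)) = w + 2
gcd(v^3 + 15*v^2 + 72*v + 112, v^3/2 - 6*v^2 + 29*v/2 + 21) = 1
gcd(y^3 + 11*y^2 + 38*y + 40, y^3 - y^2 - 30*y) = y + 5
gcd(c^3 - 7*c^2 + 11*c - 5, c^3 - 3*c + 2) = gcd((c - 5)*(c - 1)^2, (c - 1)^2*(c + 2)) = c^2 - 2*c + 1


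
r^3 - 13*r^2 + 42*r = r*(r - 7)*(r - 6)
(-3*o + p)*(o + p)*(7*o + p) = -21*o^3 - 17*o^2*p + 5*o*p^2 + p^3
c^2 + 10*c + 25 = (c + 5)^2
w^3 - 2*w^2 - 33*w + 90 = (w - 5)*(w - 3)*(w + 6)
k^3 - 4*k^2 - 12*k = k*(k - 6)*(k + 2)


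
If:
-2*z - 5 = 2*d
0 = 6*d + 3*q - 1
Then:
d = -z - 5/2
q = 2*z + 16/3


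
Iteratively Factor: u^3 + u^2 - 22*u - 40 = (u - 5)*(u^2 + 6*u + 8) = (u - 5)*(u + 2)*(u + 4)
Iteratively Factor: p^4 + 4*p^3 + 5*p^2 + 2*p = (p + 1)*(p^3 + 3*p^2 + 2*p) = (p + 1)^2*(p^2 + 2*p) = (p + 1)^2*(p + 2)*(p)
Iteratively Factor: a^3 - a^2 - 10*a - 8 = (a - 4)*(a^2 + 3*a + 2) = (a - 4)*(a + 1)*(a + 2)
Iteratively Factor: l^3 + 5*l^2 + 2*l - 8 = (l - 1)*(l^2 + 6*l + 8) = (l - 1)*(l + 2)*(l + 4)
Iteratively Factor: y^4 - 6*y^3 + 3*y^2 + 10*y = (y)*(y^3 - 6*y^2 + 3*y + 10) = y*(y + 1)*(y^2 - 7*y + 10) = y*(y - 5)*(y + 1)*(y - 2)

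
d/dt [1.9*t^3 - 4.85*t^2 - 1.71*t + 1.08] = 5.7*t^2 - 9.7*t - 1.71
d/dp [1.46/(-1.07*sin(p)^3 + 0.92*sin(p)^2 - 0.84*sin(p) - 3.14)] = (4.6866*sin(p)^2 - 2.6864*sin(p) + 1.2264)*cos(p)/(1.07*sin(p)^3 - 0.92*sin(p)^2 + 0.84*sin(p) + 3.14)^2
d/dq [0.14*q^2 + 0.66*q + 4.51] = 0.28*q + 0.66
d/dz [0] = 0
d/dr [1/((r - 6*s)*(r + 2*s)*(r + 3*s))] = (-(r - 6*s)*(r + 2*s) - (r - 6*s)*(r + 3*s) - (r + 2*s)*(r + 3*s))/((r - 6*s)^2*(r + 2*s)^2*(r + 3*s)^2)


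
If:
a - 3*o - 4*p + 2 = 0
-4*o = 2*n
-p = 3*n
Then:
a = 9*p/2 - 2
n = -p/3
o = p/6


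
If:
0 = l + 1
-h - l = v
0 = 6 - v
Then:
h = -5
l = -1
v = 6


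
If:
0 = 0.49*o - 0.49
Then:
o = 1.00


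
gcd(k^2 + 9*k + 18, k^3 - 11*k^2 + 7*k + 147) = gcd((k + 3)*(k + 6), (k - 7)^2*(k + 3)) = k + 3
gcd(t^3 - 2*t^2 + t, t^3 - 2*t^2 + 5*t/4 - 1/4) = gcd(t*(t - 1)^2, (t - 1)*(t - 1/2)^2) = t - 1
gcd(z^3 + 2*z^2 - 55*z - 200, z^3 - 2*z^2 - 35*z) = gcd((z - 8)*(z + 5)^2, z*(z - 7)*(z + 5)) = z + 5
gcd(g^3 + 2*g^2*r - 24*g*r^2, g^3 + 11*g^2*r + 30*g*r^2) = g^2 + 6*g*r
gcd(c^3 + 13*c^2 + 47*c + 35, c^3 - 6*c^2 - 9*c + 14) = 1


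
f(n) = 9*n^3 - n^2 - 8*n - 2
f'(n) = 27*n^2 - 2*n - 8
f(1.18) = 1.95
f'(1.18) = 27.23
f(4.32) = 670.37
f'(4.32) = 487.24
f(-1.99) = -60.97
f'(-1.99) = 102.90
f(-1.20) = -9.39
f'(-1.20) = 33.28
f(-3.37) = -330.85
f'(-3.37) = 305.38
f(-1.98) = -59.94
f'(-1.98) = 101.81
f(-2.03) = -65.17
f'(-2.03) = 107.32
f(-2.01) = -63.05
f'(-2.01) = 105.10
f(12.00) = 15310.00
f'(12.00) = 3856.00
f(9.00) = 6406.00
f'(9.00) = 2161.00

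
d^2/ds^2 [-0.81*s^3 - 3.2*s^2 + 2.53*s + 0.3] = -4.86*s - 6.4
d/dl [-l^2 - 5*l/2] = -2*l - 5/2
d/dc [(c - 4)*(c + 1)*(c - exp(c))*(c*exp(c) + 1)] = (1 - exp(c))*(c - 4)*(c + 1)*(c*exp(c) + 1) + (c - 4)*(c + 1)^2*(c - exp(c))*exp(c) + (c - 4)*(c - exp(c))*(c*exp(c) + 1) + (c + 1)*(c - exp(c))*(c*exp(c) + 1)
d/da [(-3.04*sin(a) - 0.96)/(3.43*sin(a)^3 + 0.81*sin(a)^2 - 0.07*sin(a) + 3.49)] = (20.8544*sin(a)^3 + 12.3408*sin(a)^2 + 1.5552*sin(a) - 10.6768)*cos(a)/(11.7649*sin(a)^6 + 5.5566*sin(a)^5 + 0.1759*sin(a)^4 + 23.828*sin(a)^3 + 5.6587*sin(a)^2 - 0.4886*sin(a) + 12.1801)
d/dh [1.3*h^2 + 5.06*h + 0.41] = 2.6*h + 5.06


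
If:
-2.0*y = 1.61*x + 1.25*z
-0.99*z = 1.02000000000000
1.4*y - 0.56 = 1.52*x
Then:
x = 0.13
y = 0.54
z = -1.03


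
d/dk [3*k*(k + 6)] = 6*k + 18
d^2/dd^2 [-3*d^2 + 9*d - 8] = -6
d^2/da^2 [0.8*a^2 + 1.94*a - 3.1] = 1.60000000000000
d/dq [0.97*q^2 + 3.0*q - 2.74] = 1.94*q + 3.0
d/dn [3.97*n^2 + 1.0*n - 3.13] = 7.94*n + 1.0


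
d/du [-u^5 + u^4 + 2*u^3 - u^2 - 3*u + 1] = -5*u^4 + 4*u^3 + 6*u^2 - 2*u - 3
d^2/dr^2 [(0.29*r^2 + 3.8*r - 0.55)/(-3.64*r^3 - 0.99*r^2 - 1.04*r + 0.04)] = (-7.684768*r^6 - 302.09088*r^5 + 11.872224*r^4 + 53.039512*r^3 + 9.018546*r^2 + 2.97528*r + 0.916232)/(48.228544*r^9 + 39.351312*r^8 + 52.041444*r^7 + 21.866811*r^6 + 14.00412*r^5 + 2.186196*r^4 + 0.895232*r^3 - 0.12504*r^2 + 0.004992*r - 6.4e-5)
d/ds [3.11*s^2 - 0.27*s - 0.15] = 6.22*s - 0.27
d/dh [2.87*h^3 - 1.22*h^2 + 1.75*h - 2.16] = 8.61*h^2 - 2.44*h + 1.75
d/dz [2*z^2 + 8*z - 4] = 4*z + 8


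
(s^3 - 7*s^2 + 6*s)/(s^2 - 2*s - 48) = s*(-s^2 + 7*s - 6)/(-s^2 + 2*s + 48)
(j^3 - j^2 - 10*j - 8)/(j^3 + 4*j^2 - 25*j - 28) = (j + 2)/(j + 7)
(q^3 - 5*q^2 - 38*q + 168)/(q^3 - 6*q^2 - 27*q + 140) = (q + 6)/(q + 5)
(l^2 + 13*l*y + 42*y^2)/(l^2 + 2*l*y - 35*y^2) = (-l - 6*y)/(-l + 5*y)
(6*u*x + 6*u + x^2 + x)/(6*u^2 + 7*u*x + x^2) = (x + 1)/(u + x)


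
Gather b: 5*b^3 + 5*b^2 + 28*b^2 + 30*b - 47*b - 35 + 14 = 5*b^3 + 33*b^2 - 17*b - 21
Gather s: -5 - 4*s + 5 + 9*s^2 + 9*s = 9*s^2 + 5*s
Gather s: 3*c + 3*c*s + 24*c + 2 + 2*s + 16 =27*c + s*(3*c + 2) + 18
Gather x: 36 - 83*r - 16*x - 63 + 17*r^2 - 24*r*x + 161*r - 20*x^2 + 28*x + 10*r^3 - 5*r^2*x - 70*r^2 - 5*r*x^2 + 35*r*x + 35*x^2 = 10*r^3 - 53*r^2 + 78*r + x^2*(15 - 5*r) + x*(-5*r^2 + 11*r + 12) - 27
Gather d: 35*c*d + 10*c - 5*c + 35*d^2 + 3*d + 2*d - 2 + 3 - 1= 5*c + 35*d^2 + d*(35*c + 5)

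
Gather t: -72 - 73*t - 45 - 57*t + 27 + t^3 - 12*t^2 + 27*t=t^3 - 12*t^2 - 103*t - 90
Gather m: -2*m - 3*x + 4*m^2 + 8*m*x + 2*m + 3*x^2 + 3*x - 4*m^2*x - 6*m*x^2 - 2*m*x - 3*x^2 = m^2*(4 - 4*x) + m*(-6*x^2 + 6*x)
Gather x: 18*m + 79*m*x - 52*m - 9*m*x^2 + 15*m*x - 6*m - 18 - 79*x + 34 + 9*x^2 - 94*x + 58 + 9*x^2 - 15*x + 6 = -40*m + x^2*(18 - 9*m) + x*(94*m - 188) + 80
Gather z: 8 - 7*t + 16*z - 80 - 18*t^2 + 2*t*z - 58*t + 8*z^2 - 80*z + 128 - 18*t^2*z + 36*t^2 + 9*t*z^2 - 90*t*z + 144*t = 18*t^2 + 79*t + z^2*(9*t + 8) + z*(-18*t^2 - 88*t - 64) + 56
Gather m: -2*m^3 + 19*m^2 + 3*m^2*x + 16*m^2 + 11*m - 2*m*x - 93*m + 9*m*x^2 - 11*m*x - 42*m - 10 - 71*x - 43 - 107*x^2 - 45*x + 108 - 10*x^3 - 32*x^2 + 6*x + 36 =-2*m^3 + m^2*(3*x + 35) + m*(9*x^2 - 13*x - 124) - 10*x^3 - 139*x^2 - 110*x + 91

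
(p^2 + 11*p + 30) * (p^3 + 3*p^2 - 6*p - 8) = p^5 + 14*p^4 + 57*p^3 + 16*p^2 - 268*p - 240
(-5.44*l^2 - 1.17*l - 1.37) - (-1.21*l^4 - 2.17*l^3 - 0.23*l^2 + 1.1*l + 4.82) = 1.21*l^4 + 2.17*l^3 - 5.21*l^2 - 2.27*l - 6.19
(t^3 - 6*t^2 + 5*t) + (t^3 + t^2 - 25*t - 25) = 2*t^3 - 5*t^2 - 20*t - 25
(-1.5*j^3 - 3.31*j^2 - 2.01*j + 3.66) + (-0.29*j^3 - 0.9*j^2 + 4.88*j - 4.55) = -1.79*j^3 - 4.21*j^2 + 2.87*j - 0.89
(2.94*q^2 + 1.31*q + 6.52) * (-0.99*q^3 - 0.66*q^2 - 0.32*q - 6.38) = -2.9106*q^5 - 3.2373*q^4 - 8.2602*q^3 - 23.4796*q^2 - 10.4442*q - 41.5976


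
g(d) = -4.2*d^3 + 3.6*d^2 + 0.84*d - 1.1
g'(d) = -12.6*d^2 + 7.2*d + 0.84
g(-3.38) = 199.37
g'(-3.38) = -167.44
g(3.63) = -151.51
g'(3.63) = -139.05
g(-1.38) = 15.63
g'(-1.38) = -33.09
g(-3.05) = 148.99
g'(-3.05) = -138.33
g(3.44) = -126.58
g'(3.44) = -123.50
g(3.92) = -195.48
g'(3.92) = -164.55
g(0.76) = -0.23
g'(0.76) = -0.97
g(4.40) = -285.48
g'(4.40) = -211.42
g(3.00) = -79.58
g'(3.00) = -90.96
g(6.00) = -773.66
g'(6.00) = -409.56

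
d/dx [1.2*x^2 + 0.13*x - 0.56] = 2.4*x + 0.13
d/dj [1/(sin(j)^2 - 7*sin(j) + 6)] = (7 - 2*sin(j))*cos(j)/(sin(j)^2 - 7*sin(j) + 6)^2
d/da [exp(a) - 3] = exp(a)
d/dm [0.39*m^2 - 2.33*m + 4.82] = 0.78*m - 2.33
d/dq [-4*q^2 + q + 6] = 1 - 8*q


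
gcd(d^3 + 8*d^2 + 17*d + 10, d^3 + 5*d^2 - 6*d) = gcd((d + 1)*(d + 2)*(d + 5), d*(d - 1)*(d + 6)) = 1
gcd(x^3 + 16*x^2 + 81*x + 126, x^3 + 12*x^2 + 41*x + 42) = x^2 + 10*x + 21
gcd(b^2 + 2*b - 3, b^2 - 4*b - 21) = b + 3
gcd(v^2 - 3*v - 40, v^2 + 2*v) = 1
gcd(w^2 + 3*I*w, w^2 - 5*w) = w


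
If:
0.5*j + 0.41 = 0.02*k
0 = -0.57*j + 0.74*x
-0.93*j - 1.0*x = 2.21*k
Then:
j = -0.80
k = 0.61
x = -0.61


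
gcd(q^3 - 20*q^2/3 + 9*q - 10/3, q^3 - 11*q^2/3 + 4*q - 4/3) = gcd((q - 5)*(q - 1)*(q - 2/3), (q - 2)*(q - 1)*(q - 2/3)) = q^2 - 5*q/3 + 2/3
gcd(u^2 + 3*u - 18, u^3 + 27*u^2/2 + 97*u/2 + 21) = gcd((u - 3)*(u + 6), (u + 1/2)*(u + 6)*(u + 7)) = u + 6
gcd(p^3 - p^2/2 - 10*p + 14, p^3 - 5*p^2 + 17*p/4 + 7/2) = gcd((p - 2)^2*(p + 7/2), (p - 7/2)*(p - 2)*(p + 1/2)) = p - 2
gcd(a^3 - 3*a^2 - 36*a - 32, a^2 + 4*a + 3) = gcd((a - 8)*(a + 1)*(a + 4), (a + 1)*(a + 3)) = a + 1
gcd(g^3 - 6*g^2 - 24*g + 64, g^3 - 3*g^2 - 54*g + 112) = g^2 - 10*g + 16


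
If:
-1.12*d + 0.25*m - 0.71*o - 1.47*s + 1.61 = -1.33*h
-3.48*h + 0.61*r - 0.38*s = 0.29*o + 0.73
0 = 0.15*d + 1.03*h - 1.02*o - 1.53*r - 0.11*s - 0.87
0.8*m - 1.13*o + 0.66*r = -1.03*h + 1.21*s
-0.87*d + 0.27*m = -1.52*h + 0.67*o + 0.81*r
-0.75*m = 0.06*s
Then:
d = 0.53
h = -0.19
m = -0.09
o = -1.38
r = 0.19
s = 1.18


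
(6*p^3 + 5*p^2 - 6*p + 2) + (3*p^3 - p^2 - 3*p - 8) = 9*p^3 + 4*p^2 - 9*p - 6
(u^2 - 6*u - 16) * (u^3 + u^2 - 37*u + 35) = u^5 - 5*u^4 - 59*u^3 + 241*u^2 + 382*u - 560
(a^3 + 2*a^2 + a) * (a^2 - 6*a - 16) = a^5 - 4*a^4 - 27*a^3 - 38*a^2 - 16*a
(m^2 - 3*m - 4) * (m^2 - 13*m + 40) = m^4 - 16*m^3 + 75*m^2 - 68*m - 160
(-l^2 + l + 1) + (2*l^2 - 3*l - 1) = l^2 - 2*l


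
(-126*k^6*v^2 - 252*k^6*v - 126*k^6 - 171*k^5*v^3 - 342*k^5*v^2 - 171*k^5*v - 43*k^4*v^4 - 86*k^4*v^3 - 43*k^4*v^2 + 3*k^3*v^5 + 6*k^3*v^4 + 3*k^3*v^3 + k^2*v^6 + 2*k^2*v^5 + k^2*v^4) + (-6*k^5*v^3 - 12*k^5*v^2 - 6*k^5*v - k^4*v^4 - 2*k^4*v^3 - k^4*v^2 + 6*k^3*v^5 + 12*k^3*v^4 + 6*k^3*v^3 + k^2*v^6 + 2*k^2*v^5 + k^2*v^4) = -126*k^6*v^2 - 252*k^6*v - 126*k^6 - 177*k^5*v^3 - 354*k^5*v^2 - 177*k^5*v - 44*k^4*v^4 - 88*k^4*v^3 - 44*k^4*v^2 + 9*k^3*v^5 + 18*k^3*v^4 + 9*k^3*v^3 + 2*k^2*v^6 + 4*k^2*v^5 + 2*k^2*v^4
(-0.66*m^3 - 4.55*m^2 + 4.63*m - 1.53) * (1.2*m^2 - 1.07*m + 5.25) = -0.792*m^5 - 4.7538*m^4 + 6.9595*m^3 - 30.6776*m^2 + 25.9446*m - 8.0325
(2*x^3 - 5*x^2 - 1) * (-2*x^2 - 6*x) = -4*x^5 - 2*x^4 + 30*x^3 + 2*x^2 + 6*x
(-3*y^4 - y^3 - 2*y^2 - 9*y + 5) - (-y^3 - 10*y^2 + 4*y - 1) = -3*y^4 + 8*y^2 - 13*y + 6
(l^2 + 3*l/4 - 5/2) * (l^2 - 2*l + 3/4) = l^4 - 5*l^3/4 - 13*l^2/4 + 89*l/16 - 15/8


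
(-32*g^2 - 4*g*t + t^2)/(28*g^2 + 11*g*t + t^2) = (-8*g + t)/(7*g + t)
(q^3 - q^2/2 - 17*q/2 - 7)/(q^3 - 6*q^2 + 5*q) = (2*q^3 - q^2 - 17*q - 14)/(2*q*(q^2 - 6*q + 5))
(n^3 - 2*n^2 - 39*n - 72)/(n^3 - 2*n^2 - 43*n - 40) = (n^2 + 6*n + 9)/(n^2 + 6*n + 5)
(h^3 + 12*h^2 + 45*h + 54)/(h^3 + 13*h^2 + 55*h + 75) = (h^2 + 9*h + 18)/(h^2 + 10*h + 25)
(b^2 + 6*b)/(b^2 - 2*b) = (b + 6)/(b - 2)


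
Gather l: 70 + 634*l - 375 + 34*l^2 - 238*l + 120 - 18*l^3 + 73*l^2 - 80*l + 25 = -18*l^3 + 107*l^2 + 316*l - 160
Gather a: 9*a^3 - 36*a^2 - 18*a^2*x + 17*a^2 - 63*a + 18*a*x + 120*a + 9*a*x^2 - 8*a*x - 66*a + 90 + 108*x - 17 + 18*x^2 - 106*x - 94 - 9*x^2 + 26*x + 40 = 9*a^3 + a^2*(-18*x - 19) + a*(9*x^2 + 10*x - 9) + 9*x^2 + 28*x + 19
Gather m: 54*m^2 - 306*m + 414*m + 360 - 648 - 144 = 54*m^2 + 108*m - 432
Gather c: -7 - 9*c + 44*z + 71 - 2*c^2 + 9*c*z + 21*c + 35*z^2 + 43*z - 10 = -2*c^2 + c*(9*z + 12) + 35*z^2 + 87*z + 54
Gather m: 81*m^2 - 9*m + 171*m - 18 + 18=81*m^2 + 162*m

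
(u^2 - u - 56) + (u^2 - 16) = 2*u^2 - u - 72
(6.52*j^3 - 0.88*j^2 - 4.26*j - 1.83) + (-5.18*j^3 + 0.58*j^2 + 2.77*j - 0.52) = 1.34*j^3 - 0.3*j^2 - 1.49*j - 2.35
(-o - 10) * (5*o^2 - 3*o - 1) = -5*o^3 - 47*o^2 + 31*o + 10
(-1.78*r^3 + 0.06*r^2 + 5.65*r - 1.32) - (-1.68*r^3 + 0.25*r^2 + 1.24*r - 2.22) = -0.1*r^3 - 0.19*r^2 + 4.41*r + 0.9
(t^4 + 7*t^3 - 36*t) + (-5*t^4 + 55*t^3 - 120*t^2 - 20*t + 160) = -4*t^4 + 62*t^3 - 120*t^2 - 56*t + 160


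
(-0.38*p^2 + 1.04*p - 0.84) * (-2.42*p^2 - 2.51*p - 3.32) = 0.9196*p^4 - 1.563*p^3 + 0.684*p^2 - 1.3444*p + 2.7888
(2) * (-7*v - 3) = -14*v - 6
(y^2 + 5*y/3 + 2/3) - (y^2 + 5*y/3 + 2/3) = 0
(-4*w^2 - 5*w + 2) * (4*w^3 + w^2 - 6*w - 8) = -16*w^5 - 24*w^4 + 27*w^3 + 64*w^2 + 28*w - 16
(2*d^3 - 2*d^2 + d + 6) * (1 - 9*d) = -18*d^4 + 20*d^3 - 11*d^2 - 53*d + 6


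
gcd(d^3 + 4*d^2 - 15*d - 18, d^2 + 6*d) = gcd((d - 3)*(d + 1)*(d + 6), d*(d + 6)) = d + 6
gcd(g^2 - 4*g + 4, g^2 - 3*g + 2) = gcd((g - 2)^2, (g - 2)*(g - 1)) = g - 2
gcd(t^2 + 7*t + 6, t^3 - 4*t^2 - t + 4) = t + 1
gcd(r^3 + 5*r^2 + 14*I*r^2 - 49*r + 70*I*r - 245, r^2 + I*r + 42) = r + 7*I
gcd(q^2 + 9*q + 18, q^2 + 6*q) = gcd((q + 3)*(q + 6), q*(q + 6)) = q + 6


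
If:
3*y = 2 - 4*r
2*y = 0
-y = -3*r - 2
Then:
No Solution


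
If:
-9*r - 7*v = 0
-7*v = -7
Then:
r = -7/9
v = 1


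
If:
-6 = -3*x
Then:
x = 2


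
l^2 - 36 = (l - 6)*(l + 6)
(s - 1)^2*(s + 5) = s^3 + 3*s^2 - 9*s + 5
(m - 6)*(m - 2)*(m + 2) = m^3 - 6*m^2 - 4*m + 24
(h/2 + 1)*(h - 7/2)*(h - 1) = h^3/2 - 5*h^2/4 - 11*h/4 + 7/2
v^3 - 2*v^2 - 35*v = v*(v - 7)*(v + 5)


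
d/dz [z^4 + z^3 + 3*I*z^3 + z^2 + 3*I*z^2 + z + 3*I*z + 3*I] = 4*z^3 + z^2*(3 + 9*I) + z*(2 + 6*I) + 1 + 3*I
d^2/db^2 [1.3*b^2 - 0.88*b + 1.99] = 2.60000000000000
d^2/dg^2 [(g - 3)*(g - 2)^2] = 6*g - 14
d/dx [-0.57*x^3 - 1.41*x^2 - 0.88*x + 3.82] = -1.71*x^2 - 2.82*x - 0.88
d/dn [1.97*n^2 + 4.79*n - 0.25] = 3.94*n + 4.79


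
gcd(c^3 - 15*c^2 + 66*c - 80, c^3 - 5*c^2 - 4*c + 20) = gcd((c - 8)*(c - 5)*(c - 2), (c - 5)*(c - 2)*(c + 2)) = c^2 - 7*c + 10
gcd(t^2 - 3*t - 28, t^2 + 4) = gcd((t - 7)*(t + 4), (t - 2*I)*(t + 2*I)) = 1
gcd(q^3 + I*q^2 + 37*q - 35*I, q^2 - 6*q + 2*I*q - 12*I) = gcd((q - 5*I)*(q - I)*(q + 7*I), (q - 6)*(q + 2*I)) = 1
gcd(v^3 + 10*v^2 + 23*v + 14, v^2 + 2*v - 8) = 1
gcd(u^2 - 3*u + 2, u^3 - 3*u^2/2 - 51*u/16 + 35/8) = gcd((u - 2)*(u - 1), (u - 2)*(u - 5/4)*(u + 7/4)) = u - 2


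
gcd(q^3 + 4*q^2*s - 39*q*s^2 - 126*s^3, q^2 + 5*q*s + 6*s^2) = q + 3*s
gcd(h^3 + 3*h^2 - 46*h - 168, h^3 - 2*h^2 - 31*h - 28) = h^2 - 3*h - 28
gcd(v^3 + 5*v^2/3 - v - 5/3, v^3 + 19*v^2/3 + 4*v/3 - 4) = v + 1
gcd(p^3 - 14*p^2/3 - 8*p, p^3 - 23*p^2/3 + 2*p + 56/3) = p + 4/3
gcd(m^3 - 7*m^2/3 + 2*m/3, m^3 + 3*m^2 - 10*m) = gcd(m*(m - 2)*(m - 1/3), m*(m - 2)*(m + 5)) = m^2 - 2*m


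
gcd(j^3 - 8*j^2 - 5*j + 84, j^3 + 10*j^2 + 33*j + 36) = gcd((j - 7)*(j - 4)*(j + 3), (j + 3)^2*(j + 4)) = j + 3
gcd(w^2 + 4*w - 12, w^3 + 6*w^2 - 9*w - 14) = w - 2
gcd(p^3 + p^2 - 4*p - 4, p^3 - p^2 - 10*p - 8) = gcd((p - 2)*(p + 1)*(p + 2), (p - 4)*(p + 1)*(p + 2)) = p^2 + 3*p + 2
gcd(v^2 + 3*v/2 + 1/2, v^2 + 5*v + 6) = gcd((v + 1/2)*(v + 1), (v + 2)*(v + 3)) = 1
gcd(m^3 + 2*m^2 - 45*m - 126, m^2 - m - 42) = m^2 - m - 42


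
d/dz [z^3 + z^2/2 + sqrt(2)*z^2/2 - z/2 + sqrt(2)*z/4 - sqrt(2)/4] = 3*z^2 + z + sqrt(2)*z - 1/2 + sqrt(2)/4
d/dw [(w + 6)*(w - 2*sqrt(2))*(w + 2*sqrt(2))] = 3*w^2 + 12*w - 8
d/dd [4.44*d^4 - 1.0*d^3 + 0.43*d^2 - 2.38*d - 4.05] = 17.76*d^3 - 3.0*d^2 + 0.86*d - 2.38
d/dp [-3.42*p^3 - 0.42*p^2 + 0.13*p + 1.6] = -10.26*p^2 - 0.84*p + 0.13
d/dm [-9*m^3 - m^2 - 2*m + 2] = -27*m^2 - 2*m - 2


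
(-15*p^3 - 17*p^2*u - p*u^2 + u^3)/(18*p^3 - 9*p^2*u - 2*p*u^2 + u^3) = (-5*p^2 - 4*p*u + u^2)/(6*p^2 - 5*p*u + u^2)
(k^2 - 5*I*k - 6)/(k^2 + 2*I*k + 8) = (k - 3*I)/(k + 4*I)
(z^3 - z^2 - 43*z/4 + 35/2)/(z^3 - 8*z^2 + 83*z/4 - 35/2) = (2*z + 7)/(2*z - 7)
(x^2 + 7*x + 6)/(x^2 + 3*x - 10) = (x^2 + 7*x + 6)/(x^2 + 3*x - 10)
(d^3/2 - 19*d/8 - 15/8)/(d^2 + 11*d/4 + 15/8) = (2*d^2 - 3*d - 5)/(4*d + 5)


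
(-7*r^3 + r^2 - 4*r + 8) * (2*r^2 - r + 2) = -14*r^5 + 9*r^4 - 23*r^3 + 22*r^2 - 16*r + 16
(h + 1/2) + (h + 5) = 2*h + 11/2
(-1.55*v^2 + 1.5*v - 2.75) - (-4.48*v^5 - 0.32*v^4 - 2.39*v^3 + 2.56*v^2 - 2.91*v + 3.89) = 4.48*v^5 + 0.32*v^4 + 2.39*v^3 - 4.11*v^2 + 4.41*v - 6.64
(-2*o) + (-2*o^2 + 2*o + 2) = 2 - 2*o^2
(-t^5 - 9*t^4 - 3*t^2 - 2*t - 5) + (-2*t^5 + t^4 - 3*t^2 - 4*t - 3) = -3*t^5 - 8*t^4 - 6*t^2 - 6*t - 8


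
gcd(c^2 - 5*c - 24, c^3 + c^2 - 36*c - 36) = 1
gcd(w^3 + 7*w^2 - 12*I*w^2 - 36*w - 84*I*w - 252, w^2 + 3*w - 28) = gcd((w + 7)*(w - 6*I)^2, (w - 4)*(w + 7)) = w + 7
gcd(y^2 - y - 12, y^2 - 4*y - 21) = y + 3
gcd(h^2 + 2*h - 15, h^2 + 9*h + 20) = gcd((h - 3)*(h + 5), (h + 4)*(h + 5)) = h + 5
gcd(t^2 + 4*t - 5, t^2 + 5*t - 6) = t - 1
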